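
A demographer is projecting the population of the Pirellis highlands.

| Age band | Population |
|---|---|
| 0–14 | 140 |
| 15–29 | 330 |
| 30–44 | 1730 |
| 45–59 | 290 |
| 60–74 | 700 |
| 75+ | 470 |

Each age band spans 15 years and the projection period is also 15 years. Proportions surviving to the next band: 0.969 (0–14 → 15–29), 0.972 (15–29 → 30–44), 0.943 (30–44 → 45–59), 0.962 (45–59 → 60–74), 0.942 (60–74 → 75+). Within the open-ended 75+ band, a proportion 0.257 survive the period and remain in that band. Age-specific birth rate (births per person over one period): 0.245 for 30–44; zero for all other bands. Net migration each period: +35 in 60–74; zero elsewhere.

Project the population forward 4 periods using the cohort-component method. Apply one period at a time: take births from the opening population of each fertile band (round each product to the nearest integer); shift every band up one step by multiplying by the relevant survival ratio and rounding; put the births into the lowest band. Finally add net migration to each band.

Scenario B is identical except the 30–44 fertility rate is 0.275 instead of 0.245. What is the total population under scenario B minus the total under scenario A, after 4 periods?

(Bands numbered youngest = 1 to oldest = 6.)
Period 1:
Births: 1730 × 0.245 = 424
Band 2: 140 × 0.969 = 136
Band 3: 330 × 0.972 = 321
Band 4: 1730 × 0.943 = 1631
Band 5: 290 × 0.962 = 279
Band 6: 700 × 0.942 + 470 × 0.257 = 659 + 121 = 780
Net migration: Band 5 + 35 → 314
→ [424, 136, 321, 1631, 314, 780]
Period 2:
Births: 321 × 0.245 = 79
Band 2: 424 × 0.969 = 411
Band 3: 136 × 0.972 = 132
Band 4: 321 × 0.943 = 303
Band 5: 1631 × 0.962 = 1569
Band 6: 314 × 0.942 + 780 × 0.257 = 296 + 200 = 496
Net migration: Band 5 + 35 → 1604
→ [79, 411, 132, 303, 1604, 496]
Period 3:
Births: 132 × 0.245 = 32
Band 2: 79 × 0.969 = 77
Band 3: 411 × 0.972 = 399
Band 4: 132 × 0.943 = 124
Band 5: 303 × 0.962 = 291
Band 6: 1604 × 0.942 + 496 × 0.257 = 1511 + 127 = 1638
Net migration: Band 5 + 35 → 326
→ [32, 77, 399, 124, 326, 1638]
Period 4:
Births: 399 × 0.245 = 98
Band 2: 32 × 0.969 = 31
Band 3: 77 × 0.972 = 75
Band 4: 399 × 0.943 = 376
Band 5: 124 × 0.962 = 119
Band 6: 326 × 0.942 + 1638 × 0.257 = 307 + 421 = 728
Net migration: Band 5 + 35 → 154
→ [98, 31, 75, 376, 154, 728]
Scenario A total after 4 periods: 1462
Scenario B projection —
Period 1:
Births: 1730 × 0.275 = 476
Band 2: 140 × 0.969 = 136
Band 3: 330 × 0.972 = 321
Band 4: 1730 × 0.943 = 1631
Band 5: 290 × 0.962 = 279
Band 6: 700 × 0.942 + 470 × 0.257 = 659 + 121 = 780
Net migration: Band 5 + 35 → 314
→ [476, 136, 321, 1631, 314, 780]
Period 2:
Births: 321 × 0.275 = 88
Band 2: 476 × 0.969 = 461
Band 3: 136 × 0.972 = 132
Band 4: 321 × 0.943 = 303
Band 5: 1631 × 0.962 = 1569
Band 6: 314 × 0.942 + 780 × 0.257 = 296 + 200 = 496
Net migration: Band 5 + 35 → 1604
→ [88, 461, 132, 303, 1604, 496]
Period 3:
Births: 132 × 0.275 = 36
Band 2: 88 × 0.969 = 85
Band 3: 461 × 0.972 = 448
Band 4: 132 × 0.943 = 124
Band 5: 303 × 0.962 = 291
Band 6: 1604 × 0.942 + 496 × 0.257 = 1511 + 127 = 1638
Net migration: Band 5 + 35 → 326
→ [36, 85, 448, 124, 326, 1638]
Period 4:
Births: 448 × 0.275 = 123
Band 2: 36 × 0.969 = 35
Band 3: 85 × 0.972 = 83
Band 4: 448 × 0.943 = 422
Band 5: 124 × 0.962 = 119
Band 6: 326 × 0.942 + 1638 × 0.257 = 307 + 421 = 728
Net migration: Band 5 + 35 → 154
→ [123, 35, 83, 422, 154, 728]
Scenario B total after 4 periods: 1545
Difference B − A = 1545 − 1462 = 83

83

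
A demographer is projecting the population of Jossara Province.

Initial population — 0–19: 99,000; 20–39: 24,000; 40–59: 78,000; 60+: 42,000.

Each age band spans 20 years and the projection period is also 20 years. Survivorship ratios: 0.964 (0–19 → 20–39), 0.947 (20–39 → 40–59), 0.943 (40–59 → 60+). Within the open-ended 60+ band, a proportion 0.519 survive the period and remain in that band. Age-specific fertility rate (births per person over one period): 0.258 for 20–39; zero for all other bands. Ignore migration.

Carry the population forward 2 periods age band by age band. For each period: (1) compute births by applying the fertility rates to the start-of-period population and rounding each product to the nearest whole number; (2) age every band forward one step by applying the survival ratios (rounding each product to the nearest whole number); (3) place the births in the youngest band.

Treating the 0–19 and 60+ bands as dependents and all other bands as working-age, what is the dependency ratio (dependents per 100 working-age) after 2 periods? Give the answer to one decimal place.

Period 1:
Births: 24000 * 0.258 = 6192
20–39: 99000 * 0.964 = 95436
40–59: 24000 * 0.947 = 22728
60+: 78000 * 0.943 + 42000 * 0.519 = 73554 + 21798 = 95352
End of period: [6192, 95436, 22728, 95352]
Period 2:
Births: 95436 * 0.258 = 24622
20–39: 6192 * 0.964 = 5969
40–59: 95436 * 0.947 = 90378
60+: 22728 * 0.943 + 95352 * 0.519 = 21433 + 49488 = 70921
End of period: [24622, 5969, 90378, 70921]
Dependents (band 0–19 + band 60+) = 24622 + 70921 = 95543; working-age = 96347; ratio = 95543/96347 × 100 = 99.2

99.2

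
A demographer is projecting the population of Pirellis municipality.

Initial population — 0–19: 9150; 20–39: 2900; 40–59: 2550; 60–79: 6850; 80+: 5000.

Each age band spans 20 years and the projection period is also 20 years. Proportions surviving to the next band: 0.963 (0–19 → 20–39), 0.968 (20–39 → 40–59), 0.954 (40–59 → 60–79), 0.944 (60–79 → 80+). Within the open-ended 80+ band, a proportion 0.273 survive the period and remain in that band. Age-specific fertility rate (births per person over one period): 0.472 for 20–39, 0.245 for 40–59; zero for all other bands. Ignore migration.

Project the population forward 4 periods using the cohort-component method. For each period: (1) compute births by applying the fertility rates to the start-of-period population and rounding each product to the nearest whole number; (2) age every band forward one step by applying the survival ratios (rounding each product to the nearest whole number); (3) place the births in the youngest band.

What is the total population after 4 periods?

20537

(Groups numbered youngest = 1 to oldest = 5.)
Period 1:
Births: 2900 × 0.472 = 1369, 2550 × 0.245 = 625 — total 1994
Group 2: 9150 × 0.963 = 8811
Group 3: 2900 × 0.968 = 2807
Group 4: 2550 × 0.954 = 2433
Group 5: 6850 × 0.944 + 5000 × 0.273 = 6466 + 1365 = 7831
Population now: 0–19=1994, 20–39=8811, 40–59=2807, 60–79=2433, 80+=7831
Period 2:
Births: 8811 × 0.472 = 4159, 2807 × 0.245 = 688 — total 4847
Group 2: 1994 × 0.963 = 1920
Group 3: 8811 × 0.968 = 8529
Group 4: 2807 × 0.954 = 2678
Group 5: 2433 × 0.944 + 7831 × 0.273 = 2297 + 2138 = 4435
Population now: 0–19=4847, 20–39=1920, 40–59=8529, 60–79=2678, 80+=4435
Period 3:
Births: 1920 × 0.472 = 906, 8529 × 0.245 = 2090 — total 2996
Group 2: 4847 × 0.963 = 4668
Group 3: 1920 × 0.968 = 1859
Group 4: 8529 × 0.954 = 8137
Group 5: 2678 × 0.944 + 4435 × 0.273 = 2528 + 1211 = 3739
Population now: 0–19=2996, 20–39=4668, 40–59=1859, 60–79=8137, 80+=3739
Period 4:
Births: 4668 × 0.472 = 2203, 1859 × 0.245 = 455 — total 2658
Group 2: 2996 × 0.963 = 2885
Group 3: 4668 × 0.968 = 4519
Group 4: 1859 × 0.954 = 1773
Group 5: 8137 × 0.944 + 3739 × 0.273 = 7681 + 1021 = 8702
Population now: 0–19=2658, 20–39=2885, 40–59=4519, 60–79=1773, 80+=8702
Total after period 4: 2658 + 2885 + 4519 + 1773 + 8702 = 20537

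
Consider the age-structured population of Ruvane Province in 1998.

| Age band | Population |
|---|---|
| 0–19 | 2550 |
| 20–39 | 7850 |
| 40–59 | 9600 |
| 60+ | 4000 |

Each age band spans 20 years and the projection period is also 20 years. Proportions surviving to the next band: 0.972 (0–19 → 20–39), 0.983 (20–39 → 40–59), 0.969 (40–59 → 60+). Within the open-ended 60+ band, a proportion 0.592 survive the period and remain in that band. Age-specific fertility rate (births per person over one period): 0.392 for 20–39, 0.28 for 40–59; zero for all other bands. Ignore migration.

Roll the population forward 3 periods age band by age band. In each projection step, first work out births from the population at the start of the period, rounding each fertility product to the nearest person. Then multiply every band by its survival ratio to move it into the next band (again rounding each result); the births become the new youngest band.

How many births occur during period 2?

(Groups numbered youngest = 1 to oldest = 4.)
After projecting period 1:
Births: 7850 * 0.392 = 3077, 9600 * 0.28 = 2688 ⇒ total 5765
Group 2: 2550 * 0.972 = 2479
Group 3: 7850 * 0.983 = 7717
Group 4: 9600 * 0.969 + 4000 * 0.592 = 9302 + 2368 = 11670
End of period: [5765, 2479, 7717, 11670]
After projecting period 2:
Births: 2479 * 0.392 = 972, 7717 * 0.28 = 2161 ⇒ total 3133
Group 2: 5765 * 0.972 = 5604
Group 3: 2479 * 0.983 = 2437
Group 4: 7717 * 0.969 + 11670 * 0.592 = 7478 + 6909 = 14387
End of period: [3133, 5604, 2437, 14387]

3133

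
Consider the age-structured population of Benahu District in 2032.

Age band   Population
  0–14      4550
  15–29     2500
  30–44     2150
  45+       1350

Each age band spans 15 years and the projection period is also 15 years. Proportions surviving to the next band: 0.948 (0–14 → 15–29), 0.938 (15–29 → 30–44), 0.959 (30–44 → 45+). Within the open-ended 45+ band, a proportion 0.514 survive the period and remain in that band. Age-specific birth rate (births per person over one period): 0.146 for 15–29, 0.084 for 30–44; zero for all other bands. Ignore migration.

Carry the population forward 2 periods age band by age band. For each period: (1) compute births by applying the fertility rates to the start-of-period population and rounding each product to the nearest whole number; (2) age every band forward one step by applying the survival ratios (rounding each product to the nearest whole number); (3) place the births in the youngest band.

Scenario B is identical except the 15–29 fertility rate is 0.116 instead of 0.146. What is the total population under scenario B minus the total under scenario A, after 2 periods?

-201

Call the groups 1 to 4, youngest first.
Period 1:
Births: 2500 × 0.146 = 365 ; 2150 × 0.084 = 181 → total 546
Group 2: 4550 × 0.948 = 4313
Group 3: 2500 × 0.938 = 2345
Group 4: 2150 × 0.959 + 1350 × 0.514 = 2062 + 694 = 2756
Population now: 0–14=546, 15–29=4313, 30–44=2345, 45+=2756
Period 2:
Births: 4313 × 0.146 = 630 ; 2345 × 0.084 = 197 → total 827
Group 2: 546 × 0.948 = 518
Group 3: 4313 × 0.938 = 4046
Group 4: 2345 × 0.959 + 2756 × 0.514 = 2249 + 1417 = 3666
Population now: 0–14=827, 15–29=518, 30–44=4046, 45+=3666
Scenario A total after 2 periods: 9057
Scenario B projection —
Period 1:
Births: 2500 × 0.116 = 290 ; 2150 × 0.084 = 181 → total 471
Group 2: 4550 × 0.948 = 4313
Group 3: 2500 × 0.938 = 2345
Group 4: 2150 × 0.959 + 1350 × 0.514 = 2062 + 694 = 2756
Population now: 0–14=471, 15–29=4313, 30–44=2345, 45+=2756
Period 2:
Births: 4313 × 0.116 = 500 ; 2345 × 0.084 = 197 → total 697
Group 2: 471 × 0.948 = 447
Group 3: 4313 × 0.938 = 4046
Group 4: 2345 × 0.959 + 2756 × 0.514 = 2249 + 1417 = 3666
Population now: 0–14=697, 15–29=447, 30–44=4046, 45+=3666
Scenario B total after 2 periods: 8856
Difference B − A = 8856 − 9057 = -201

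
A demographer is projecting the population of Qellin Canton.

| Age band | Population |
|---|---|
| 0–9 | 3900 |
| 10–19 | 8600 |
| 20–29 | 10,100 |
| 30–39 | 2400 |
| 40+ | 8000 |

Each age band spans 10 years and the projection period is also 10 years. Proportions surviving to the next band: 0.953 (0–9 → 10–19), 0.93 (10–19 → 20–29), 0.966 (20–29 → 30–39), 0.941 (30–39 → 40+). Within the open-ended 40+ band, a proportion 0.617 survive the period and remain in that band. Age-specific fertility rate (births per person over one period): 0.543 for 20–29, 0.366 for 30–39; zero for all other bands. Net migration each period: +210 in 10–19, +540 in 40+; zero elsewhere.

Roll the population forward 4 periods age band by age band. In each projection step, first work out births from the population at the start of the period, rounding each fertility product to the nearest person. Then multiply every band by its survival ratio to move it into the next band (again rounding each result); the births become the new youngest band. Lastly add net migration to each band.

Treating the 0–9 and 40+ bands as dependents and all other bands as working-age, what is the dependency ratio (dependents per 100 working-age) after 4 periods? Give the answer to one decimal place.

After projecting period 1:
Births: 10100 * 0.543 = 5484, 2400 * 0.366 = 878 → total 6362
10–19: 3900 * 0.953 = 3717
20–29: 8600 * 0.93 = 7998
30–39: 10100 * 0.966 = 9757
40+: 2400 * 0.941 + 8000 * 0.617 = 2258 + 4936 = 7194
Net migration: 10–19 + 210 → 3927; 40+ + 540 → 7734
Giving 6362 / 3927 / 7998 / 9757 / 7734.
After projecting period 2:
Births: 7998 * 0.543 = 4343, 9757 * 0.366 = 3571 → total 7914
10–19: 6362 * 0.953 = 6063
20–29: 3927 * 0.93 = 3652
30–39: 7998 * 0.966 = 7726
40+: 9757 * 0.941 + 7734 * 0.617 = 9181 + 4772 = 13953
Net migration: 10–19 + 210 → 6273; 40+ + 540 → 14493
Giving 7914 / 6273 / 3652 / 7726 / 14493.
After projecting period 3:
Births: 3652 * 0.543 = 1983, 7726 * 0.366 = 2828 → total 4811
10–19: 7914 * 0.953 = 7542
20–29: 6273 * 0.93 = 5834
30–39: 3652 * 0.966 = 3528
40+: 7726 * 0.941 + 14493 * 0.617 = 7270 + 8942 = 16212
Net migration: 10–19 + 210 → 7752; 40+ + 540 → 16752
Giving 4811 / 7752 / 5834 / 3528 / 16752.
After projecting period 4:
Births: 5834 * 0.543 = 3168, 3528 * 0.366 = 1291 → total 4459
10–19: 4811 * 0.953 = 4585
20–29: 7752 * 0.93 = 7209
30–39: 5834 * 0.966 = 5636
40+: 3528 * 0.941 + 16752 * 0.617 = 3320 + 10336 = 13656
Net migration: 10–19 + 210 → 4795; 40+ + 540 → 14196
Giving 4459 / 4795 / 7209 / 5636 / 14196.
Dependents (band 0–9 + band 40+) = 4459 + 14196 = 18655; working-age = 17640; ratio = 18655/17640 × 100 = 105.8

105.8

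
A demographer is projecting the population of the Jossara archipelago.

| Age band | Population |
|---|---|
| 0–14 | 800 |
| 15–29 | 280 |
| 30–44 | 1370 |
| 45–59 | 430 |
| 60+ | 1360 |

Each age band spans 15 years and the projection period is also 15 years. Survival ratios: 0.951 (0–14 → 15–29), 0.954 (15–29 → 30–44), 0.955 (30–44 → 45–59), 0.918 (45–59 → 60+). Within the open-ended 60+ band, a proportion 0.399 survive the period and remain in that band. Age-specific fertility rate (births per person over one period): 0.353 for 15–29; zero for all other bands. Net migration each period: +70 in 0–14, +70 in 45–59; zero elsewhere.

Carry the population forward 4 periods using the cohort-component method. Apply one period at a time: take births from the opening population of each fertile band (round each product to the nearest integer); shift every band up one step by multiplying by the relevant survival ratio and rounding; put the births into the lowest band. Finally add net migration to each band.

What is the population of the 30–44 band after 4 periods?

307

Call the bands 1 to 5, youngest first.
[period 1]
Births: 280 × 0.353 = 99
Band 2: 800 × 0.951 = 761
Band 3: 280 × 0.954 = 267
Band 4: 1370 × 0.955 = 1308
Band 5: 430 × 0.918 + 1360 × 0.399 = 395 + 543 = 938
Net migration: Band 1 + 70 → 169; Band 4 + 70 → 1378
→ [169, 761, 267, 1378, 938]
[period 2]
Births: 761 × 0.353 = 269
Band 2: 169 × 0.951 = 161
Band 3: 761 × 0.954 = 726
Band 4: 267 × 0.955 = 255
Band 5: 1378 × 0.918 + 938 × 0.399 = 1265 + 374 = 1639
Net migration: Band 1 + 70 → 339; Band 4 + 70 → 325
→ [339, 161, 726, 325, 1639]
[period 3]
Births: 161 × 0.353 = 57
Band 2: 339 × 0.951 = 322
Band 3: 161 × 0.954 = 154
Band 4: 726 × 0.955 = 693
Band 5: 325 × 0.918 + 1639 × 0.399 = 298 + 654 = 952
Net migration: Band 1 + 70 → 127; Band 4 + 70 → 763
→ [127, 322, 154, 763, 952]
[period 4]
Births: 322 × 0.353 = 114
Band 2: 127 × 0.951 = 121
Band 3: 322 × 0.954 = 307
Band 4: 154 × 0.955 = 147
Band 5: 763 × 0.918 + 952 × 0.399 = 700 + 380 = 1080
Net migration: Band 1 + 70 → 184; Band 4 + 70 → 217
→ [184, 121, 307, 217, 1080]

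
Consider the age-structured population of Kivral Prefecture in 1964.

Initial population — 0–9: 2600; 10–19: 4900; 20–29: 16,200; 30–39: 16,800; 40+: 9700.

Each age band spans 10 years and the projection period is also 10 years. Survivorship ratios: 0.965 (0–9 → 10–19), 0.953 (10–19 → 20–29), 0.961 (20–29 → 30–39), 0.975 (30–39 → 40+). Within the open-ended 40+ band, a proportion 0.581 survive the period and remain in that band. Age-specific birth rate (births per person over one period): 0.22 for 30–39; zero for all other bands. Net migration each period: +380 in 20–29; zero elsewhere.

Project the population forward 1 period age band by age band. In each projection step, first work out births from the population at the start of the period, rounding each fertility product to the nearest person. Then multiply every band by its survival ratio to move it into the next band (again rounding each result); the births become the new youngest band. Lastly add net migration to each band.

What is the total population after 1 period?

48839

[period 1]
Births: 16800 * 0.22 = 3696
10–19: 2600 * 0.965 = 2509
20–29: 4900 * 0.953 = 4670
30–39: 16200 * 0.961 = 15568
40+: 16800 * 0.975 + 9700 * 0.581 = 16380 + 5636 = 22016
Net migration: 20–29 + 380 → 5050
Giving 3696 / 2509 / 5050 / 15568 / 22016.
Total after period 1: 3696 + 2509 + 5050 + 15568 + 22016 = 48839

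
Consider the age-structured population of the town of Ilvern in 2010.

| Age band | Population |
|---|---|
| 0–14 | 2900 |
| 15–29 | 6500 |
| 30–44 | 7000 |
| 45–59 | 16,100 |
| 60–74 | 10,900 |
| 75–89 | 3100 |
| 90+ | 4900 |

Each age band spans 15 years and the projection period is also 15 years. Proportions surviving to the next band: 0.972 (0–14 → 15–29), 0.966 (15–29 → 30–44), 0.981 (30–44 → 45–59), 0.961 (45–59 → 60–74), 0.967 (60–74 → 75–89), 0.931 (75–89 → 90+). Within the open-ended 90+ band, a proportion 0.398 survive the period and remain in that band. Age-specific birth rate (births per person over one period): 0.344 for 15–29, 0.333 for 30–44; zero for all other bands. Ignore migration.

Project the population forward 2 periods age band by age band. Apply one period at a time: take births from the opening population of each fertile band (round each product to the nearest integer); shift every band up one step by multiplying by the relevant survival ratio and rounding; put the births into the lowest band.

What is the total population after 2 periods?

Let group 1 be 0–14 through group 7 = 90+.
After projecting period 1:
Births: 6500 × 0.344 = 2236, 7000 × 0.333 = 2331 ⇒ total 4567
Group 2: 2900 × 0.972 = 2819
Group 3: 6500 × 0.966 = 6279
Group 4: 7000 × 0.981 = 6867
Group 5: 16100 × 0.961 = 15472
Group 6: 10900 × 0.967 = 10540
Group 7: 3100 × 0.931 + 4900 × 0.398 = 2886 + 1950 = 4836
Population now: 0–14=4567, 15–29=2819, 30–44=6279, 45–59=6867, 60–74=15472, 75–89=10540, 90+=4836
After projecting period 2:
Births: 2819 × 0.344 = 970, 6279 × 0.333 = 2091 ⇒ total 3061
Group 2: 4567 × 0.972 = 4439
Group 3: 2819 × 0.966 = 2723
Group 4: 6279 × 0.981 = 6160
Group 5: 6867 × 0.961 = 6599
Group 6: 15472 × 0.967 = 14961
Group 7: 10540 × 0.931 + 4836 × 0.398 = 9813 + 1925 = 11738
Population now: 0–14=3061, 15–29=4439, 30–44=2723, 45–59=6160, 60–74=6599, 75–89=14961, 90+=11738
Total after period 2: 3061 + 4439 + 2723 + 6160 + 6599 + 14961 + 11738 = 49681

49681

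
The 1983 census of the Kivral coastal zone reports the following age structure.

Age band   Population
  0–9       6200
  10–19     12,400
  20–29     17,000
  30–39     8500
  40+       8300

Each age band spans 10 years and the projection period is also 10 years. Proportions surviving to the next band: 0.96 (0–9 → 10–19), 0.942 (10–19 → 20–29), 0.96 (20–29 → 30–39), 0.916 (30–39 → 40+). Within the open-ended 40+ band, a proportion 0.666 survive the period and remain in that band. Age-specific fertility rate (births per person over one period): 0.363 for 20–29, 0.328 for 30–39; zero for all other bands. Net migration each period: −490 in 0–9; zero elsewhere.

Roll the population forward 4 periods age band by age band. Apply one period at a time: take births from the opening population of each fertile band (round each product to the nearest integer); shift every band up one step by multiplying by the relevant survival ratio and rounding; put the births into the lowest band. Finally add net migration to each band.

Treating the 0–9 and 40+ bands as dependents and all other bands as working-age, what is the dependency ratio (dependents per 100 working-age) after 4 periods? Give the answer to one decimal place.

Period 1:
Births: 17000 × 0.363 = 6171, 8500 × 0.328 = 2788 — total 8959
10–19: 6200 × 0.96 = 5952
20–29: 12400 × 0.942 = 11681
30–39: 17000 × 0.96 = 16320
40+: 8500 × 0.916 + 8300 × 0.666 = 7786 + 5528 = 13314
Net migration: 0–9 − 490 → 8469
End of period: [8469, 5952, 11681, 16320, 13314]
Period 2:
Births: 11681 × 0.363 = 4240, 16320 × 0.328 = 5353 — total 9593
10–19: 8469 × 0.96 = 8130
20–29: 5952 × 0.942 = 5607
30–39: 11681 × 0.96 = 11214
40+: 16320 × 0.916 + 13314 × 0.666 = 14949 + 8867 = 23816
Net migration: 0–9 − 490 → 9103
End of period: [9103, 8130, 5607, 11214, 23816]
Period 3:
Births: 5607 × 0.363 = 2035, 11214 × 0.328 = 3678 — total 5713
10–19: 9103 × 0.96 = 8739
20–29: 8130 × 0.942 = 7658
30–39: 5607 × 0.96 = 5383
40+: 11214 × 0.916 + 23816 × 0.666 = 10272 + 15861 = 26133
Net migration: 0–9 − 490 → 5223
End of period: [5223, 8739, 7658, 5383, 26133]
Period 4:
Births: 7658 × 0.363 = 2780, 5383 × 0.328 = 1766 — total 4546
10–19: 5223 × 0.96 = 5014
20–29: 8739 × 0.942 = 8232
30–39: 7658 × 0.96 = 7352
40+: 5383 × 0.916 + 26133 × 0.666 = 4931 + 17405 = 22336
Net migration: 0–9 − 490 → 4056
End of period: [4056, 5014, 8232, 7352, 22336]
Dependents (band 0–9 + band 40+) = 4056 + 22336 = 26392; working-age = 20598; ratio = 26392/20598 × 100 = 128.1

128.1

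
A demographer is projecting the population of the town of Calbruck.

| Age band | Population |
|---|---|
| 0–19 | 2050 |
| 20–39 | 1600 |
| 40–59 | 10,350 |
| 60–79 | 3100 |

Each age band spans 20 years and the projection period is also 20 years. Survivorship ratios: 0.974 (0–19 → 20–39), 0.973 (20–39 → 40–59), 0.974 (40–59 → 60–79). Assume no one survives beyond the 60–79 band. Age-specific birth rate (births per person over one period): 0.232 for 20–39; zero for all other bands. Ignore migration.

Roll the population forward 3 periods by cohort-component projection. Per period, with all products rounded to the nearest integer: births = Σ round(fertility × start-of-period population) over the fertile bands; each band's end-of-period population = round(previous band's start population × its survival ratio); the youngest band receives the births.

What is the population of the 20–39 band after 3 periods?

Call the bands 1 to 4, youngest first.
[period 1]
Births: 1600 × 0.232 = 371
Band 2: 2050 × 0.974 = 1997
Band 3: 1600 × 0.973 = 1557
Band 4: 10350 × 0.974 = 10081
→ [371, 1997, 1557, 10081]
[period 2]
Births: 1997 × 0.232 = 463
Band 2: 371 × 0.974 = 361
Band 3: 1997 × 0.973 = 1943
Band 4: 1557 × 0.974 = 1517
→ [463, 361, 1943, 1517]
[period 3]
Births: 361 × 0.232 = 84
Band 2: 463 × 0.974 = 451
Band 3: 361 × 0.973 = 351
Band 4: 1943 × 0.974 = 1892
→ [84, 451, 351, 1892]

451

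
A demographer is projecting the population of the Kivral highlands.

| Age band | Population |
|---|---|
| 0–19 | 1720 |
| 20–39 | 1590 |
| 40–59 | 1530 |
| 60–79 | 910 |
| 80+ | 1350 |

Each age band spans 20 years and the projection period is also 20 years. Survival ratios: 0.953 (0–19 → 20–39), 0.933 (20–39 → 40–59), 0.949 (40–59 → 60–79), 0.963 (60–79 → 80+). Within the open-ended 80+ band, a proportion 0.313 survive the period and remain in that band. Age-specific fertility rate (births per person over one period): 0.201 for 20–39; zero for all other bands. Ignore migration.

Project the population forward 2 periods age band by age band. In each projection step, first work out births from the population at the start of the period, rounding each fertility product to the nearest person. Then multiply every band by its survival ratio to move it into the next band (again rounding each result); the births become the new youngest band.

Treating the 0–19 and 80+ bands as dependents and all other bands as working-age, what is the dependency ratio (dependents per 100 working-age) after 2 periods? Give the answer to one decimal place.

65.8

— Period 1 —
Births: 1590 × 0.201 = 320
20–39: 1720 × 0.953 = 1639
40–59: 1590 × 0.933 = 1483
60–79: 1530 × 0.949 = 1452
80+: 910 × 0.963 + 1350 × 0.313 = 876 + 423 = 1299
Giving 320 / 1639 / 1483 / 1452 / 1299.
— Period 2 —
Births: 1639 × 0.201 = 329
20–39: 320 × 0.953 = 305
40–59: 1639 × 0.933 = 1529
60–79: 1483 × 0.949 = 1407
80+: 1452 × 0.963 + 1299 × 0.313 = 1398 + 407 = 1805
Giving 329 / 305 / 1529 / 1407 / 1805.
Dependents (band 0–19 + band 80+) = 329 + 1805 = 2134; working-age = 3241; ratio = 2134/3241 × 100 = 65.8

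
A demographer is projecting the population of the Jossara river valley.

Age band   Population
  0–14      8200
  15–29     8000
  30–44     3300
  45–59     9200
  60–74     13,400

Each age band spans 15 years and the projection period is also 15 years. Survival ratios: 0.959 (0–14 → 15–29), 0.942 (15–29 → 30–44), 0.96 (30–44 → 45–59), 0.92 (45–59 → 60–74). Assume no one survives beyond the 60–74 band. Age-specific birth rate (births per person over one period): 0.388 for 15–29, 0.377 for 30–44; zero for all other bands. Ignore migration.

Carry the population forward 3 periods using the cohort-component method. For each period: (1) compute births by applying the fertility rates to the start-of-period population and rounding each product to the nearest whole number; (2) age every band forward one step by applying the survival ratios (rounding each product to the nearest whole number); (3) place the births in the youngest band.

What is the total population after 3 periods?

27757

After projecting period 1:
Births: 8000 × 0.388 = 3104 ; 3300 × 0.377 = 1244 ⇒ total 4348
15–29: 8200 × 0.959 = 7864
30–44: 8000 × 0.942 = 7536
45–59: 3300 × 0.96 = 3168
60–74: 9200 × 0.92 = 8464
Population now: 0–14=4348, 15–29=7864, 30–44=7536, 45–59=3168, 60–74=8464
After projecting period 2:
Births: 7864 × 0.388 = 3051 ; 7536 × 0.377 = 2841 ⇒ total 5892
15–29: 4348 × 0.959 = 4170
30–44: 7864 × 0.942 = 7408
45–59: 7536 × 0.96 = 7235
60–74: 3168 × 0.92 = 2915
Population now: 0–14=5892, 15–29=4170, 30–44=7408, 45–59=7235, 60–74=2915
After projecting period 3:
Births: 4170 × 0.388 = 1618 ; 7408 × 0.377 = 2793 ⇒ total 4411
15–29: 5892 × 0.959 = 5650
30–44: 4170 × 0.942 = 3928
45–59: 7408 × 0.96 = 7112
60–74: 7235 × 0.92 = 6656
Population now: 0–14=4411, 15–29=5650, 30–44=3928, 45–59=7112, 60–74=6656
Total after period 3: 4411 + 5650 + 3928 + 7112 + 6656 = 27757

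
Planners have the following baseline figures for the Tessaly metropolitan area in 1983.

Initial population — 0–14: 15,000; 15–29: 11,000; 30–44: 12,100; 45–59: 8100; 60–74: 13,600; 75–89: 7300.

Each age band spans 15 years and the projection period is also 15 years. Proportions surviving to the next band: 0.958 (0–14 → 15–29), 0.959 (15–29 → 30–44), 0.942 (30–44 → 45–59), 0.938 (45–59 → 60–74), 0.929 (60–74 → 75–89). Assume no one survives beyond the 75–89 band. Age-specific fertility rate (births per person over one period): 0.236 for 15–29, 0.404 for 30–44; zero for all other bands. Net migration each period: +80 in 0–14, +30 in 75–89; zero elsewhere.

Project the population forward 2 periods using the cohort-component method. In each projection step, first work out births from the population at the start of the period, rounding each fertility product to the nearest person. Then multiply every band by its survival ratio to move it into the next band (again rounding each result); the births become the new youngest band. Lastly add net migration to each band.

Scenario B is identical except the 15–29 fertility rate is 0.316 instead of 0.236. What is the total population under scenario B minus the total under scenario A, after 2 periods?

[period 1]
Births: 11000 × 0.236 = 2596 ; 12100 × 0.404 = 4888 → 7484
15–29: 15000 × 0.958 = 14370
30–44: 11000 × 0.959 = 10549
45–59: 12100 × 0.942 = 11398
60–74: 8100 × 0.938 = 7598
75–89: 13600 × 0.929 = 12634
Net migration: 0–14 + 80 → 7564; 75–89 + 30 → 12664
End of period: [7564, 14370, 10549, 11398, 7598, 12664]
[period 2]
Births: 14370 × 0.236 = 3391 ; 10549 × 0.404 = 4262 → 7653
15–29: 7564 × 0.958 = 7246
30–44: 14370 × 0.959 = 13781
45–59: 10549 × 0.942 = 9937
60–74: 11398 × 0.938 = 10691
75–89: 7598 × 0.929 = 7059
Net migration: 0–14 + 80 → 7733; 75–89 + 30 → 7089
End of period: [7733, 7246, 13781, 9937, 10691, 7089]
Scenario A total after 2 periods: 56477
Scenario B projection —
[period 1]
Births: 11000 × 0.316 = 3476 ; 12100 × 0.404 = 4888 → 8364
15–29: 15000 × 0.958 = 14370
30–44: 11000 × 0.959 = 10549
45–59: 12100 × 0.942 = 11398
60–74: 8100 × 0.938 = 7598
75–89: 13600 × 0.929 = 12634
Net migration: 0–14 + 80 → 8444; 75–89 + 30 → 12664
End of period: [8444, 14370, 10549, 11398, 7598, 12664]
[period 2]
Births: 14370 × 0.316 = 4541 ; 10549 × 0.404 = 4262 → 8803
15–29: 8444 × 0.958 = 8089
30–44: 14370 × 0.959 = 13781
45–59: 10549 × 0.942 = 9937
60–74: 11398 × 0.938 = 10691
75–89: 7598 × 0.929 = 7059
Net migration: 0–14 + 80 → 8883; 75–89 + 30 → 7089
End of period: [8883, 8089, 13781, 9937, 10691, 7089]
Scenario B total after 2 periods: 58470
Difference B − A = 58470 − 56477 = 1993

1993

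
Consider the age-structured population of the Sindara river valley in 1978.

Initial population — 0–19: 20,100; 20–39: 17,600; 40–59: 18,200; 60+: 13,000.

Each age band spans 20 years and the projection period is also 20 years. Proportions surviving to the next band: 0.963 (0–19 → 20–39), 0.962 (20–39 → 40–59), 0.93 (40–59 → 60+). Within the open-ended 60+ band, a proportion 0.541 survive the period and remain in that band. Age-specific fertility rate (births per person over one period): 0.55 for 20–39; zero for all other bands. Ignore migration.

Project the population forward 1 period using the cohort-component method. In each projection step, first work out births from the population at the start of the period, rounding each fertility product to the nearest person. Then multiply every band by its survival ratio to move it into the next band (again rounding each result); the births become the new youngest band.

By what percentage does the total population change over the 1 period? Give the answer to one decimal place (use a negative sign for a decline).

1.5

Period 1:
Births: 17600 * 0.55 = 9680
20–39: 20100 * 0.963 = 19356
40–59: 17600 * 0.962 = 16931
60+: 18200 * 0.93 + 13000 * 0.541 = 16926 + 7033 = 23959
End of period: [9680, 19356, 16931, 23959]
Total: 68900 → 69926; change = 1026; percentage change = 1.5%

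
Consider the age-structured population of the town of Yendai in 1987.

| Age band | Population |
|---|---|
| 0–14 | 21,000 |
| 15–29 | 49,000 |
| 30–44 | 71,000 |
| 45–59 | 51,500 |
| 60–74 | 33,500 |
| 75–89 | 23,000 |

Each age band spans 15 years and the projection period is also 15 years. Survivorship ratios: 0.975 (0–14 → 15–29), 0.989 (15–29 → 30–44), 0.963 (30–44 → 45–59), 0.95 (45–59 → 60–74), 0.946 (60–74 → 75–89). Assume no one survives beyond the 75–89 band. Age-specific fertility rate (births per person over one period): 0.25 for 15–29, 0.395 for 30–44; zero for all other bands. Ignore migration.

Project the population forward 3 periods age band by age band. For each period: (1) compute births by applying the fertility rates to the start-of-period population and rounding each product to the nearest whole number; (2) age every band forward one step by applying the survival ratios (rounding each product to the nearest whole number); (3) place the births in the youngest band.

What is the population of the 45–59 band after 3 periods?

19501

After projecting period 1:
Births: 49000 * 0.25 = 12250  |  71000 * 0.395 = 28045 → total 40295
15–29: 21000 * 0.975 = 20475
30–44: 49000 * 0.989 = 48461
45–59: 71000 * 0.963 = 68373
60–74: 51500 * 0.95 = 48925
75–89: 33500 * 0.946 = 31691
Population now: 0–14=40295, 15–29=20475, 30–44=48461, 45–59=68373, 60–74=48925, 75–89=31691
After projecting period 2:
Births: 20475 * 0.25 = 5119  |  48461 * 0.395 = 19142 → total 24261
15–29: 40295 * 0.975 = 39288
30–44: 20475 * 0.989 = 20250
45–59: 48461 * 0.963 = 46668
60–74: 68373 * 0.95 = 64954
75–89: 48925 * 0.946 = 46283
Population now: 0–14=24261, 15–29=39288, 30–44=20250, 45–59=46668, 60–74=64954, 75–89=46283
After projecting period 3:
Births: 39288 * 0.25 = 9822  |  20250 * 0.395 = 7999 → total 17821
15–29: 24261 * 0.975 = 23654
30–44: 39288 * 0.989 = 38856
45–59: 20250 * 0.963 = 19501
60–74: 46668 * 0.95 = 44335
75–89: 64954 * 0.946 = 61446
Population now: 0–14=17821, 15–29=23654, 30–44=38856, 45–59=19501, 60–74=44335, 75–89=61446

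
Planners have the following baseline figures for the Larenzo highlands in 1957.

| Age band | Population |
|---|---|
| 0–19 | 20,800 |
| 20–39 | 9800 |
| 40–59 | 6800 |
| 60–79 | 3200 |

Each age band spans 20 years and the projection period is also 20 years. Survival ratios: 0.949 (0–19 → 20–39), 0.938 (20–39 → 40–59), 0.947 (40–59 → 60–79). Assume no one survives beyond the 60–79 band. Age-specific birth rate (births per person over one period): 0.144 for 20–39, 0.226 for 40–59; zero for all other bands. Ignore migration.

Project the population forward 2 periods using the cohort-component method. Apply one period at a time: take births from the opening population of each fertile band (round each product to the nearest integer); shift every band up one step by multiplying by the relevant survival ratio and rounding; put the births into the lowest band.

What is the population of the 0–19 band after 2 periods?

4919

After projecting period 1:
Births: 9800 × 0.144 = 1411, 6800 × 0.226 = 1537 — total 2948
20–39: 20800 × 0.949 = 19739
40–59: 9800 × 0.938 = 9192
60–79: 6800 × 0.947 = 6440
Population now: 0–19=2948, 20–39=19739, 40–59=9192, 60–79=6440
After projecting period 2:
Births: 19739 × 0.144 = 2842, 9192 × 0.226 = 2077 — total 4919
20–39: 2948 × 0.949 = 2798
40–59: 19739 × 0.938 = 18515
60–79: 9192 × 0.947 = 8705
Population now: 0–19=4919, 20–39=2798, 40–59=18515, 60–79=8705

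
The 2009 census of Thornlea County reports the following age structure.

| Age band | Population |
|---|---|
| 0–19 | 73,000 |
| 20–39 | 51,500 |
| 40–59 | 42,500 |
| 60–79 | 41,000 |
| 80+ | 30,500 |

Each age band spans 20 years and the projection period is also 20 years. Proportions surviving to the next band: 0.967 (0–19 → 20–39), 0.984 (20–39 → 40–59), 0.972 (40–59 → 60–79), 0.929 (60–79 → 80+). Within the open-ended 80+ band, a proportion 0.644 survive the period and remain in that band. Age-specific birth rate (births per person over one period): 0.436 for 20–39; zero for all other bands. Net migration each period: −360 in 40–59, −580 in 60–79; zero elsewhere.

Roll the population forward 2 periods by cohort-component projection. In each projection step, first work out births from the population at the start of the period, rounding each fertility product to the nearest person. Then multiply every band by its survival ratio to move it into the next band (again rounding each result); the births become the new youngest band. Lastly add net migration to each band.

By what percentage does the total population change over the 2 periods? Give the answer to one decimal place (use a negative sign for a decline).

2.7

Numbering the groups 1..5 from youngest to oldest:
Period 1:
Births: 51500 × 0.436 = 22454
Group 2: 73000 × 0.967 = 70591
Group 3: 51500 × 0.984 = 50676
Group 4: 42500 × 0.972 = 41310
Group 5: 41000 × 0.929 + 30500 × 0.644 = 38089 + 19642 = 57731
Net migration: Group 3 − 360 → 50316; Group 4 − 580 → 40730
Population now: 0–19=22454, 20–39=70591, 40–59=50316, 60–79=40730, 80+=57731
Period 2:
Births: 70591 × 0.436 = 30778
Group 2: 22454 × 0.967 = 21713
Group 3: 70591 × 0.984 = 69462
Group 4: 50316 × 0.972 = 48907
Group 5: 40730 × 0.929 + 57731 × 0.644 = 37838 + 37179 = 75017
Net migration: Group 3 − 360 → 69102; Group 4 − 580 → 48327
Population now: 0–19=30778, 20–39=21713, 40–59=69102, 60–79=48327, 80+=75017
Total: 238500 → 244937; change = 6437; percentage change = 2.7%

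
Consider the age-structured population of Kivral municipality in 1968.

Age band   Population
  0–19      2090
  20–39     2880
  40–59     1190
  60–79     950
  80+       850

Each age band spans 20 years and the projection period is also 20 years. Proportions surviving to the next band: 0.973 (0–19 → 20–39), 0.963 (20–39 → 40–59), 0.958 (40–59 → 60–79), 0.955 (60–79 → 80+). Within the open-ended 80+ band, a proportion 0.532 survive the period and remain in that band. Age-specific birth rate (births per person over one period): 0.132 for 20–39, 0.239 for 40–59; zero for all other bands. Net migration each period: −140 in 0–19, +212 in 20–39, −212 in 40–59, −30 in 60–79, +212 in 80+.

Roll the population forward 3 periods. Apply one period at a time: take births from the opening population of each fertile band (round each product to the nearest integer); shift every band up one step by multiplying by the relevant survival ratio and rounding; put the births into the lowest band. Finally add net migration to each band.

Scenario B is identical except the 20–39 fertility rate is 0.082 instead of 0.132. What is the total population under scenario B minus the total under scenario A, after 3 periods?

Period 1.
Births: 2880 * 0.132 = 380, 1190 * 0.239 = 284 → total 664
20–39: 2090 * 0.973 = 2034
40–59: 2880 * 0.963 = 2773
60–79: 1190 * 0.958 = 1140
80+: 950 * 0.955 + 850 * 0.532 = 907 + 452 = 1359
Net migration: 0–19 − 140 → 524; 20–39 + 212 → 2246; 40–59 − 212 → 2561; 60–79 − 30 → 1110; 80+ + 212 → 1571
Population now: 0–19=524, 20–39=2246, 40–59=2561, 60–79=1110, 80+=1571
Period 2.
Births: 2246 * 0.132 = 296, 2561 * 0.239 = 612 → total 908
20–39: 524 * 0.973 = 510
40–59: 2246 * 0.963 = 2163
60–79: 2561 * 0.958 = 2453
80+: 1110 * 0.955 + 1571 * 0.532 = 1060 + 836 = 1896
Net migration: 0–19 − 140 → 768; 20–39 + 212 → 722; 40–59 − 212 → 1951; 60–79 − 30 → 2423; 80+ + 212 → 2108
Population now: 0–19=768, 20–39=722, 40–59=1951, 60–79=2423, 80+=2108
Period 3.
Births: 722 * 0.132 = 95, 1951 * 0.239 = 466 → total 561
20–39: 768 * 0.973 = 747
40–59: 722 * 0.963 = 695
60–79: 1951 * 0.958 = 1869
80+: 2423 * 0.955 + 2108 * 0.532 = 2314 + 1121 = 3435
Net migration: 0–19 − 140 → 421; 20–39 + 212 → 959; 40–59 − 212 → 483; 60–79 − 30 → 1839; 80+ + 212 → 3647
Population now: 0–19=421, 20–39=959, 40–59=483, 60–79=1839, 80+=3647
Scenario A total after 3 periods: 7349
Scenario B projection —
Period 1.
Births: 2880 * 0.082 = 236, 1190 * 0.239 = 284 → total 520
20–39: 2090 * 0.973 = 2034
40–59: 2880 * 0.963 = 2773
60–79: 1190 * 0.958 = 1140
80+: 950 * 0.955 + 850 * 0.532 = 907 + 452 = 1359
Net migration: 0–19 − 140 → 380; 20–39 + 212 → 2246; 40–59 − 212 → 2561; 60–79 − 30 → 1110; 80+ + 212 → 1571
Population now: 0–19=380, 20–39=2246, 40–59=2561, 60–79=1110, 80+=1571
Period 2.
Births: 2246 * 0.082 = 184, 2561 * 0.239 = 612 → total 796
20–39: 380 * 0.973 = 370
40–59: 2246 * 0.963 = 2163
60–79: 2561 * 0.958 = 2453
80+: 1110 * 0.955 + 1571 * 0.532 = 1060 + 836 = 1896
Net migration: 0–19 − 140 → 656; 20–39 + 212 → 582; 40–59 − 212 → 1951; 60–79 − 30 → 2423; 80+ + 212 → 2108
Population now: 0–19=656, 20–39=582, 40–59=1951, 60–79=2423, 80+=2108
Period 3.
Births: 582 * 0.082 = 48, 1951 * 0.239 = 466 → total 514
20–39: 656 * 0.973 = 638
40–59: 582 * 0.963 = 560
60–79: 1951 * 0.958 = 1869
80+: 2423 * 0.955 + 2108 * 0.532 = 2314 + 1121 = 3435
Net migration: 0–19 − 140 → 374; 20–39 + 212 → 850; 40–59 − 212 → 348; 60–79 − 30 → 1839; 80+ + 212 → 3647
Population now: 0–19=374, 20–39=850, 40–59=348, 60–79=1839, 80+=3647
Scenario B total after 3 periods: 7058
Difference B − A = 7058 − 7349 = -291

-291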